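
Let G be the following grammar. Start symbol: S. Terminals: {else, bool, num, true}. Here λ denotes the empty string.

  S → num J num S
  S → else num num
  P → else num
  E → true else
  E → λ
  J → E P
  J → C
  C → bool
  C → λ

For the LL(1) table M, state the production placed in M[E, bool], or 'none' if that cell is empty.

FIRST(S): from S→num J num S we get {num}; from S→else num num we get {else}. So FIRST(S) = {else, num}.
FIRST(P): from P→else num we get {else}. So FIRST(P) = {else}.
FIRST(E): from E→true else we get {true}; from E→λ we get {λ}. So FIRST(E) = {λ, true}.
FIRST(C): from C→bool we get {bool}; from C→λ we get {λ}. So FIRST(C) = {λ, bool}.
FIRST(J): from J→E P we get {else, true}; from J→C we get {λ, bool}. So FIRST(J) = {λ, bool, else, true}.
FOLLOW(S) includes $ since S is the start symbol.
FOLLOW(E): in J→E P, E is followed by P with FIRST {else}. Thus FOLLOW(E) = {else}.
For E → true else: FIRST(true else) = {true}, so it goes in M[E, t] for t ∈ {true}.
For E → λ: FIRST(λ) = {λ}, so it goes in M[E, t] for t ∈ {}; since λ ∈ FIRST, also for every t ∈ FOLLOW(E) = {else}.
None of these place a production in M[E, bool].

none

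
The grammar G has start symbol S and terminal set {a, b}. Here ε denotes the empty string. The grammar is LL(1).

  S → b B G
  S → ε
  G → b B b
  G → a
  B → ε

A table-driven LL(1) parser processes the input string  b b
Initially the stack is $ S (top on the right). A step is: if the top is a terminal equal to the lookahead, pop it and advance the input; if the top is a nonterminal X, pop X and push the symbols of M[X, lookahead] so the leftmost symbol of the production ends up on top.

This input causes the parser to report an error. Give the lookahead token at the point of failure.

$

     Stack    Input  Action
  1  $ S      b b $  expand S → b B G
  2  $ G B b  b b $  match b
  3  $ G B    b $    expand B → ε
  4  $ G      b $    expand G → b B b
  5  $ b B b  b $    match b
  6  $ b B    $      error: M[B, $] is empty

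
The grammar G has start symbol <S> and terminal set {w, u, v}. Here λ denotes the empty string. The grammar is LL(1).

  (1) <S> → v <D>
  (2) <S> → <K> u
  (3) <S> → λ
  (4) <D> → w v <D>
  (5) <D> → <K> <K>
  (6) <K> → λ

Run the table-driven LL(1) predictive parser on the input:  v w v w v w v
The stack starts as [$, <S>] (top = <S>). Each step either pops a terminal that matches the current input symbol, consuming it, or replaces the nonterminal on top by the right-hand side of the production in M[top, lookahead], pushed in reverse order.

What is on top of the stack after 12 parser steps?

<K>

      Stack      Input            Action
   1  $ <S>      v w v w v w v $  expand <S> → v <D>
   2  $ <D> v    v w v w v w v $  match v
   3  $ <D>      w v w v w v $    expand <D> → w v <D>
   4  $ <D> v w  w v w v w v $    match w
   5  $ <D> v    v w v w v $      match v
   6  $ <D>      w v w v $        expand <D> → w v <D>
   7  $ <D> v w  w v w v $        match w
   8  $ <D> v    v w v $          match v
   9  $ <D>      w v $            expand <D> → w v <D>
  10  $ <D> v w  w v $            match w
  11  $ <D> v    v $              match v
  12  $ <D>      $                expand <D> → <K> <K>
Stack after step 12: $ <K> <K> (top = <K>).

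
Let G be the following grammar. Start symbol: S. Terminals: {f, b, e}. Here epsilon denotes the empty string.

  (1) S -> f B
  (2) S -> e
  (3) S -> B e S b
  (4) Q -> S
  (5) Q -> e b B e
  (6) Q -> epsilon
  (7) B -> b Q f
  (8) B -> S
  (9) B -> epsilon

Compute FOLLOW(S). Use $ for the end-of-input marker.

{$, b, e, f}

FIRST(S): from S->f B we get {f}; from S->e we get {e}; from S->B e S b we get {b, e, f}. So FIRST(S) = {b, e, f}.
FIRST(Q): from Q->S we get {b, e, f}; from Q->e b B e we get {e}; from Q->epsilon we get {epsilon}. So FIRST(Q) = {epsilon, b, e, f}.
FIRST(B): from B->b Q f we get {b}; from B->S we get {b, e, f}; from B->epsilon we get {epsilon}. So FIRST(B) = {epsilon, b, e, f}.
FOLLOW(S) includes $ since S is the start symbol.
FOLLOW(Q): in B->b Q f, Q is followed by f with FIRST {f}. Thus FOLLOW(Q) = {f}.
FOLLOW(S): in S->B e S b, S is followed by b with FIRST {b}; in Q->S, the suffix after S is empty, so FOLLOW(S) ⊇ FOLLOW(Q) = {f}; in B->S, the suffix after S is empty, so FOLLOW(S) ⊇ FOLLOW(B) = {$, b, e, f}. Thus FOLLOW(S) = {$, b, e, f}.
FOLLOW(B): in S->f B, the suffix after B is empty, so FOLLOW(B) ⊇ FOLLOW(S) = {$, b, e, f}; in S->B e S b, B is followed by e S b with FIRST {e}; in Q->e b B e, B is followed by e with FIRST {e}. Thus FOLLOW(B) = {$, b, e, f}.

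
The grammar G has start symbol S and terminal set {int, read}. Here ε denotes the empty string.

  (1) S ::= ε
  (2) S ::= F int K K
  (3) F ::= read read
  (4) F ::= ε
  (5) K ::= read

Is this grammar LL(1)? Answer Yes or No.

FIRST(S) = {ε, int, read}
FIRST(F) = {ε, read}
FIRST(K) = {read}
FOLLOW(S) = {$}
FOLLOW(F) = {int}
FOLLOW(K) = {$, read}
Each cell of M receives at most one production.

Yes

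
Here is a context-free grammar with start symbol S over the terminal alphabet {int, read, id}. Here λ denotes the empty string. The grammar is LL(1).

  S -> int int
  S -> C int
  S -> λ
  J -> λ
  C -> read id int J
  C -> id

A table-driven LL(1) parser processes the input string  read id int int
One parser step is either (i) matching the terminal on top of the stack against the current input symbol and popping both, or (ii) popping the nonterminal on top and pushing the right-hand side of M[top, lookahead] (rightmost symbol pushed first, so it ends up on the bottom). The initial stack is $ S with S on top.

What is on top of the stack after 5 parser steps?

J

     Stack                Input              Action
  1  $ S                  read id int int $  expand S -> C int
  2  $ int C              read id int int $  expand C -> read id int J
  3  $ int J int id read  read id int int $  match read
  4  $ int J int id       id int int $       match id
  5  $ int J int          int int $          match int
Stack after step 5: $ int J (top = J).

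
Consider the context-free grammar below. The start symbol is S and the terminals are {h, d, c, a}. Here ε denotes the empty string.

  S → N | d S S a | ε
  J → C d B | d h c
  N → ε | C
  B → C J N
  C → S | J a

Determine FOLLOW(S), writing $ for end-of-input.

{$, a, d}

FIRST(S): from S→N we get {ε, d}; from S→d S S a we get {d}; from S→ε we get {ε}. So FIRST(S) = {ε, d}.
FIRST(J): from J→C d B we get {d}; from J→d h c we get {d}. So FIRST(J) = {d}.
FIRST(C): from C→S we get {ε, d}; from C→J a we get {d}. So FIRST(C) = {ε, d}.
FIRST(N): from N→ε we get {ε}; from N→C we get {ε, d}. So FIRST(N) = {ε, d}.
FIRST(B): from B→C J N we get {d}. So FIRST(B) = {d}.
FOLLOW(S) includes $ since S is the start symbol.
FOLLOW(S): in S→d S S a (occurrence 1), S is followed by S a with FIRST {a, d}; in S→d S S a (occurrence 2), S is followed by a with FIRST {a}; in C→S, the suffix after S is empty, so FOLLOW(S) ⊇ FOLLOW(C) = {$, a, d}. Thus FOLLOW(S) = {$, a, d}.
FOLLOW(J): in B→C J N, J is followed by N with FIRST {ε, d}; in B→C J N, the suffix after J is nullable, so FOLLOW(J) ⊇ FOLLOW(B) = {a, d}; in C→J a, J is followed by a with FIRST {a}. Thus FOLLOW(J) = {a, d}.
FOLLOW(B): in J→C d B, the suffix after B is empty, so FOLLOW(B) ⊇ FOLLOW(J) = {a, d}. Thus FOLLOW(B) = {a, d}.
FOLLOW(N): in S→N, the suffix after N is empty, so FOLLOW(N) ⊇ FOLLOW(S) = {$, a, d}; in B→C J N, the suffix after N is empty, so FOLLOW(N) ⊇ FOLLOW(B) = {a, d}. Thus FOLLOW(N) = {$, a, d}.
FOLLOW(C): in J→C d B, C is followed by d B with FIRST {d}; in N→C, the suffix after C is empty, so FOLLOW(C) ⊇ FOLLOW(N) = {$, a, d}; in B→C J N, C is followed by J N with FIRST {d}. Thus FOLLOW(C) = {$, a, d}.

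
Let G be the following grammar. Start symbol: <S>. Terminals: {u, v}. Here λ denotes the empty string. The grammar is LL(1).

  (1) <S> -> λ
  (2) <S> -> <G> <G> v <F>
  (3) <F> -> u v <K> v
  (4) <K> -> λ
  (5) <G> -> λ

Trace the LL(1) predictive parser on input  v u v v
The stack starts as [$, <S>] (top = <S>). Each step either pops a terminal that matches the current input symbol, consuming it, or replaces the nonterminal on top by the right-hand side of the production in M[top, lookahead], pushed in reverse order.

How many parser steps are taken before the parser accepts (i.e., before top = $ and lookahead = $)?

     Stack            Input      Action
  1  $ <S>            v u v v $  expand <S> -> <G> <G> v <F>
  2  $ <F> v <G> <G>  v u v v $  expand <G> -> λ
  3  $ <F> v <G>      v u v v $  expand <G> -> λ
  4  $ <F> v          v u v v $  match v
  5  $ <F>            u v v $    expand <F> -> u v <K> v
  6  $ v <K> v u      u v v $    match u
  7  $ v <K> v        v v $      match v
  8  $ v <K>          v $        expand <K> -> λ
  9  $ v              v $        match v
Accept reached after 9 steps.

9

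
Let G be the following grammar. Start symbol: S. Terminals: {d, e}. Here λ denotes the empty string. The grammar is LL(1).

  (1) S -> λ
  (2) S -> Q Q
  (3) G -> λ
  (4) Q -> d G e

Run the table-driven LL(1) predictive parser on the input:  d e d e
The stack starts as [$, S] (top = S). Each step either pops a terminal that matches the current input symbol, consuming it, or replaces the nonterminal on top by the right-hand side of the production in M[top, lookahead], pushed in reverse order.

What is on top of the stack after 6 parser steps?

step 1: stack=$ S  input=d e d e $  — expand S -> Q Q
step 2: stack=$ Q Q  input=d e d e $  — expand Q -> d G e
step 3: stack=$ Q e G d  input=d e d e $  — match d
step 4: stack=$ Q e G  input=e d e $  — expand G -> λ
step 5: stack=$ Q e  input=e d e $  — match e
step 6: stack=$ Q  input=d e $  — expand Q -> d G e
Stack after step 6: $ e G d (top = d).

d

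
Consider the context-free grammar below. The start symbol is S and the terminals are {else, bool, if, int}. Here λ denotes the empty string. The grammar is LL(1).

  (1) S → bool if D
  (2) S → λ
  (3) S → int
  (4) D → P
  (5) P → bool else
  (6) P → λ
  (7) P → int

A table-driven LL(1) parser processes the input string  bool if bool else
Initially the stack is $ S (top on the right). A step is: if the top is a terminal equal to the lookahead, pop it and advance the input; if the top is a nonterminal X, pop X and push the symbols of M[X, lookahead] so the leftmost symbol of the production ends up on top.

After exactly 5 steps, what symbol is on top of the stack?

bool

     Stack        Input                Action
  1  $ S          bool if bool else $  expand S → bool if D
  2  $ D if bool  bool if bool else $  match bool
  3  $ D if       if bool else $       match if
  4  $ D          bool else $          expand D → P
  5  $ P          bool else $          expand P → bool else
Stack after step 5: $ else bool (top = bool).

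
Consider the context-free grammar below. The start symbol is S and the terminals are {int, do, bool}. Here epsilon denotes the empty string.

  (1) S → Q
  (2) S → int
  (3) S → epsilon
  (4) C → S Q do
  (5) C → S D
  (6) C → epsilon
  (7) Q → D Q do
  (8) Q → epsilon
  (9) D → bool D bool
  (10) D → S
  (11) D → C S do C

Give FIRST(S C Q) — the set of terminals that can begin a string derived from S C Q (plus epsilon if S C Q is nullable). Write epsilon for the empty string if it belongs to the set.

FIRST(S): from S→Q we get {epsilon, bool, do, int}; from S→int we get {int}; from S→epsilon we get {epsilon}. So FIRST(S) = {epsilon, bool, do, int}.
FIRST(C): from C→S Q do we get {bool, do, int}; from C→S D we get {epsilon, bool, do, int}; from C→epsilon we get {epsilon}. So FIRST(C) = {epsilon, bool, do, int}.
FIRST(D): from D→bool D bool we get {bool}; from D→S we get {epsilon, bool, do, int}; from D→C S do C we get {bool, do, int}. So FIRST(D) = {epsilon, bool, do, int}.
FIRST(Q): from Q→D Q do we get {bool, do, int}; from Q→epsilon we get {epsilon}. So FIRST(Q) = {epsilon, bool, do, int}.
FIRST(S C Q): take FIRST of each symbol in turn, carrying on past any symbol whose FIRST contains epsilon; result {epsilon, bool, do, int}.

{epsilon, bool, do, int}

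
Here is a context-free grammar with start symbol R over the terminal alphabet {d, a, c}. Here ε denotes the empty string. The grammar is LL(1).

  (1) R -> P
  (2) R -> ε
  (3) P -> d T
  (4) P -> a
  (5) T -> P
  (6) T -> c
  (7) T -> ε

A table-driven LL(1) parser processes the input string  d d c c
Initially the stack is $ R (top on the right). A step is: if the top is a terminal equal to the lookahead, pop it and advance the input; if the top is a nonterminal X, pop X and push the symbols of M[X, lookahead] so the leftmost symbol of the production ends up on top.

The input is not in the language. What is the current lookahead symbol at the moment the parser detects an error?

     Stack  Input      Action
  1  $ R    d d c c $  expand R -> P
  2  $ P    d d c c $  expand P -> d T
  3  $ T d  d d c c $  match d
  4  $ T    d c c $    expand T -> P
  5  $ P    d c c $    expand P -> d T
  6  $ T d  d c c $    match d
  7  $ T    c c $      expand T -> c
  8  $ c    c c $      match c
  9  $      c $        error: stack empty but input remains

c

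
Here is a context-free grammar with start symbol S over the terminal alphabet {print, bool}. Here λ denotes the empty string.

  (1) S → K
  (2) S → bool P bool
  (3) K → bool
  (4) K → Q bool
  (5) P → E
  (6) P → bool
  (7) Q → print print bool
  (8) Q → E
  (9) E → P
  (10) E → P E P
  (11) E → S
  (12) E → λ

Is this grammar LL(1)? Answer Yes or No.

No

FIRST(S) = {bool, print}
FIRST(K) = {bool, print}
FIRST(P) = {λ, bool, print}
FIRST(Q) = {λ, bool, print}
FIRST(E) = {λ, bool, print}
FOLLOW(S) = {$, bool, print}
FOLLOW(K) = {$, bool, print}
FOLLOW(P) = {bool, print}
FOLLOW(Q) = {bool}
FOLLOW(E) = {bool, print}
Cell M[E, bool] receives both E → P and E → P E P and E → S and E → λ — the grammar is not LL(1).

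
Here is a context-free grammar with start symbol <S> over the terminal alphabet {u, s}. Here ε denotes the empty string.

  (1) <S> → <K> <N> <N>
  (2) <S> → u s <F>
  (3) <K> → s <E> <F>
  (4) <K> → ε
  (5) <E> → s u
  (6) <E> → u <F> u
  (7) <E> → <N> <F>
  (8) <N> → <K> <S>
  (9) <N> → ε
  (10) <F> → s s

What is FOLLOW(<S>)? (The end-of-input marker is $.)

{$, s, u}

FIRST(<K>) = {ε, s}
FIRST(<F>) = {s}
FIRST(<S>) = {ε, s, u}  (via <K> <N> <N>)
FIRST(<N>) = {ε, s, u}  (via <K> <S>)
FIRST(<E>) = {s, u}  (via <N> <F>)
FOLLOW(<S>) includes $ since <S> is the start symbol.
FOLLOW(<E>): in <K>→s <E> <F>, <E> is followed by <F> with FIRST {s}. Thus FOLLOW(<E>) = {s}.
FOLLOW(<S>): in <N>→<K> <S>, the suffix after <S> is empty, so FOLLOW(<S>) ⊇ FOLLOW(<N>) = {$, s, u}. Thus FOLLOW(<S>) = {$, s, u}.
FOLLOW(<N>): in <S>→<K> <N> <N> (occurrence 1), <N> is followed by <N> with FIRST {ε, s, u}; in <S>→<K> <N> <N> (occurrence 1), the suffix after <N> is nullable, so FOLLOW(<N>) ⊇ FOLLOW(<S>) = {$, s, u}; in <S>→<K> <N> <N> (occurrence 2), the suffix after <N> is empty, so FOLLOW(<N>) ⊇ FOLLOW(<S>) = {$, s, u}; in <E>→<N> <F>, <N> is followed by <F> with FIRST {s}. Thus FOLLOW(<N>) = {$, s, u}.
FOLLOW(<K>): in <S>→<K> <N> <N>, <K> is followed by <N> <N> with FIRST {ε, s, u}; in <S>→<K> <N> <N>, the suffix after <K> is nullable, so FOLLOW(<K>) ⊇ FOLLOW(<S>) = {$, s, u}; in <N>→<K> <S>, <K> is followed by <S> with FIRST {ε, s, u}; in <N>→<K> <S>, the suffix after <K> is nullable, so FOLLOW(<K>) ⊇ FOLLOW(<N>) = {$, s, u}. Thus FOLLOW(<K>) = {$, s, u}.
FOLLOW(<F>): in <S>→u s <F>, the suffix after <F> is empty, so FOLLOW(<F>) ⊇ FOLLOW(<S>) = {$, s, u}; in <K>→s <E> <F>, the suffix after <F> is empty, so FOLLOW(<F>) ⊇ FOLLOW(<K>) = {$, s, u}; in <E>→u <F> u, <F> is followed by u with FIRST {u}; in <E>→<N> <F>, the suffix after <F> is empty, so FOLLOW(<F>) ⊇ FOLLOW(<E>) = {s}. Thus FOLLOW(<F>) = {$, s, u}.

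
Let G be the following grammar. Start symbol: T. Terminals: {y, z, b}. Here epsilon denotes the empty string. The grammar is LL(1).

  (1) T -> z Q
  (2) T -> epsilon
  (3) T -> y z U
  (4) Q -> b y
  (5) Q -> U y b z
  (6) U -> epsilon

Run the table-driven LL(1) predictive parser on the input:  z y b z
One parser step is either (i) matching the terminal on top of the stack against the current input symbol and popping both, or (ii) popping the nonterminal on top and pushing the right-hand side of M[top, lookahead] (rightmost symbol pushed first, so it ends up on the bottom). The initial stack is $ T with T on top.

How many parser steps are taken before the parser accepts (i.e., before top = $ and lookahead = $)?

     Stack      Input      Action
  1  $ T        z y b z $  expand T -> z Q
  2  $ Q z      z y b z $  match z
  3  $ Q        y b z $    expand Q -> U y b z
  4  $ z b y U  y b z $    expand U -> epsilon
  5  $ z b y    y b z $    match y
  6  $ z b      b z $      match b
  7  $ z        z $        match z
Accept reached after 7 steps.

7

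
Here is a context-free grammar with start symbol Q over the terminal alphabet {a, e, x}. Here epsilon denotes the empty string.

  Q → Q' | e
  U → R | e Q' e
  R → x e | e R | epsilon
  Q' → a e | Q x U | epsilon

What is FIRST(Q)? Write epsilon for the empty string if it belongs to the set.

FIRST(R): from R→x e we get {x}; from R→e R we get {e}; from R→epsilon we get {epsilon}. So FIRST(R) = {epsilon, e, x}.
FIRST(U): from U→R we get {epsilon, e, x}; from U→e Q' e we get {e}. So FIRST(U) = {epsilon, e, x}.
FIRST(Q): from Q→Q' we get {epsilon, a, e, x}; from Q→e we get {e}. So FIRST(Q) = {epsilon, a, e, x}.
FIRST(Q'): from Q'→a e we get {a}; from Q'→Q x U we get {a, e, x}; from Q'→epsilon we get {epsilon}. So FIRST(Q') = {epsilon, a, e, x}.

{epsilon, a, e, x}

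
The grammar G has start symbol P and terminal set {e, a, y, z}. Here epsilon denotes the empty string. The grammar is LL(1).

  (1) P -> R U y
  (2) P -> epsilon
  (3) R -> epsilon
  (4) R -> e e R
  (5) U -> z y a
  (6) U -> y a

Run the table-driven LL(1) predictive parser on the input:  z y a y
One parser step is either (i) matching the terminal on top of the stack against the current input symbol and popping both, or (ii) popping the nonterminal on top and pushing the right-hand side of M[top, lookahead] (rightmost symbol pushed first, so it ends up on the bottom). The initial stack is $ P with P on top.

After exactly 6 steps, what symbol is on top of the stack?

     Stack      Input      Action
  1  $ P        z y a y $  expand P -> R U y
  2  $ y U R    z y a y $  expand R -> epsilon
  3  $ y U      z y a y $  expand U -> z y a
  4  $ y a y z  z y a y $  match z
  5  $ y a y    y a y $    match y
  6  $ y a      a y $      match a
Stack after step 6: $ y (top = y).

y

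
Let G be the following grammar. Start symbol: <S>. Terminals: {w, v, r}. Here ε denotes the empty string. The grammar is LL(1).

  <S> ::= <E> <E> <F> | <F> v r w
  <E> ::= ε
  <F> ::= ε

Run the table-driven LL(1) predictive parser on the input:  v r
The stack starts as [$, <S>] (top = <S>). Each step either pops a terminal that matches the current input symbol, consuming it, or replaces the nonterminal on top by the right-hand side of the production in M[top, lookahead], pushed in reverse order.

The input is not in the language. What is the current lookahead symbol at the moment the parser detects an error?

step 1: stack=$ <S>  input=v r $  — expand <S> ::= <F> v r w
step 2: stack=$ w r v <F>  input=v r $  — expand <F> ::= ε
step 3: stack=$ w r v  input=v r $  — match v
step 4: stack=$ w r  input=r $  — match r
step 5: stack=$ w  input=$  — error: top is terminal w but lookahead is $

$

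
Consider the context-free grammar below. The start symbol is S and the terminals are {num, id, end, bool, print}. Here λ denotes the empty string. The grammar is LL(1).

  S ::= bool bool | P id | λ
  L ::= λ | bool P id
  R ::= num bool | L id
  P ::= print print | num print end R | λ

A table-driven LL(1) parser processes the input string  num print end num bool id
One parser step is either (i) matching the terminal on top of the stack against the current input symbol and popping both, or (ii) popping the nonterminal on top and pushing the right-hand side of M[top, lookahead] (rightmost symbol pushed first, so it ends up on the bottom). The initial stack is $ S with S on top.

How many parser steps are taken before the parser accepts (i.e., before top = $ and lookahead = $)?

     Stack                 Input                        Action
  1  $ S                   num print end num bool id $  expand S ::= P id
  2  $ id P                num print end num bool id $  expand P ::= num print end R
  3  $ id R end print num  num print end num bool id $  match num
  4  $ id R end print      print end num bool id $      match print
  5  $ id R end            end num bool id $            match end
  6  $ id R                num bool id $                expand R ::= num bool
  7  $ id bool num         num bool id $                match num
  8  $ id bool             bool id $                    match bool
  9  $ id                  id $                         match id
Accept reached after 9 steps.

9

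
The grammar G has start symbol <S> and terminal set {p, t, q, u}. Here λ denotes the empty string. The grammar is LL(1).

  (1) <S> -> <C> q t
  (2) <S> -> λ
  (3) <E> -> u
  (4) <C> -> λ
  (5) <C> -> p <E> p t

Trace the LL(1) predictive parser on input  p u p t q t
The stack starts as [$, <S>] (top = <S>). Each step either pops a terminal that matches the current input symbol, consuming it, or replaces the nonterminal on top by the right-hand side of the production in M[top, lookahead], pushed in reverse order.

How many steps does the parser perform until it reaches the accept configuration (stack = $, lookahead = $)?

     Stack            Input          Action
  1  $ <S>            p u p t q t $  expand <S> -> <C> q t
  2  $ t q <C>        p u p t q t $  expand <C> -> p <E> p t
  3  $ t q t p <E> p  p u p t q t $  match p
  4  $ t q t p <E>    u p t q t $    expand <E> -> u
  5  $ t q t p u      u p t q t $    match u
  6  $ t q t p        p t q t $      match p
  7  $ t q t          t q t $        match t
  8  $ t q            q t $          match q
  9  $ t              t $            match t
Accept reached after 9 steps.

9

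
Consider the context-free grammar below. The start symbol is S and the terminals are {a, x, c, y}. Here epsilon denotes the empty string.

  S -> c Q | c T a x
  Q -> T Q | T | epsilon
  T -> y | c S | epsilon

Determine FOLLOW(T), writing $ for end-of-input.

FIRST(S) = {c}
FIRST(T) = {epsilon, c, y}
FIRST(Q) = {epsilon, c, y}  (via T Q, T)
FOLLOW(S) includes $ since S is the start symbol.
FOLLOW(S): in T->c S, the suffix after S is empty, so FOLLOW(S) ⊇ FOLLOW(T) = {$, a, c, y}. Thus FOLLOW(S) = {$, a, c, y}.
FOLLOW(Q): in S->c Q, the suffix after Q is empty, so FOLLOW(Q) ⊇ FOLLOW(S) = {$, a, c, y}; in Q->T Q, the suffix after Q is empty (adds nothing new). Thus FOLLOW(Q) = {$, a, c, y}.
FOLLOW(T): in S->c T a x, T is followed by a x with FIRST {a}; in Q->T Q, T is followed by Q with FIRST {epsilon, c, y}; in Q->T Q, the suffix after T is nullable, so FOLLOW(T) ⊇ FOLLOW(Q) = {$, a, c, y}; in Q->T, the suffix after T is empty, so FOLLOW(T) ⊇ FOLLOW(Q) = {$, a, c, y}. Thus FOLLOW(T) = {$, a, c, y}.

{$, a, c, y}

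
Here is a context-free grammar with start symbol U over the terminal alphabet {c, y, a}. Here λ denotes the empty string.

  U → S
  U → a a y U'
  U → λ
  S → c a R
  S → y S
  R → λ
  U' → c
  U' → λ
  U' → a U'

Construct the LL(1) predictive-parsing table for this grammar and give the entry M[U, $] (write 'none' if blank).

FIRST(S): from S→c a R we get {c}; from S→y S we get {y}. So FIRST(S) = {c, y}.
FIRST(R): from R→λ we get {λ}. So FIRST(R) = {λ}.
FIRST(U'): from U'→c we get {c}; from U'→λ we get {λ}; from U'→a U' we get {a}. So FIRST(U') = {λ, a, c}.
FIRST(U): from U→S we get {c, y}; from U→a a y U' we get {a}; from U→λ we get {λ}. So FIRST(U) = {λ, a, c, y}.
FOLLOW(U) includes $ since U is the start symbol.
FOLLOW(U): U appears on no right-hand side. Thus FOLLOW(U) = {$}.
For U → S: FIRST(S) = {c, y}, so it goes in M[U, t] for t ∈ {c, y}.
For U → a a y U': FIRST(a a y U') = {a}, so it goes in M[U, t] for t ∈ {a}.
For U → λ: FIRST(λ) = {λ}, so it goes in M[U, t] for t ∈ {}; since λ ∈ FIRST, also for every t ∈ FOLLOW(U) = {$}.

U → λ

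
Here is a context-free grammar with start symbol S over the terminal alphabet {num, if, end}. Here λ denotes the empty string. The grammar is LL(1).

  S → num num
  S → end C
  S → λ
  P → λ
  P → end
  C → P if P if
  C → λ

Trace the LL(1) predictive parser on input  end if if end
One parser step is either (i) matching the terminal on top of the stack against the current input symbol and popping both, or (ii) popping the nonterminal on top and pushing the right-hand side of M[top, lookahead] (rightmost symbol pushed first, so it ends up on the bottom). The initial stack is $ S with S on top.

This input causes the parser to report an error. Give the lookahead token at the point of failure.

end

     Stack        Input            Action
  1  $ S          end if if end $  expand S → end C
  2  $ C end      end if if end $  match end
  3  $ C          if if end $      expand C → P if P if
  4  $ if P if P  if if end $      expand P → λ
  5  $ if P if    if if end $      match if
  6  $ if P       if end $         expand P → λ
  7  $ if         if end $         match if
  8  $            end $            error: stack empty but input remains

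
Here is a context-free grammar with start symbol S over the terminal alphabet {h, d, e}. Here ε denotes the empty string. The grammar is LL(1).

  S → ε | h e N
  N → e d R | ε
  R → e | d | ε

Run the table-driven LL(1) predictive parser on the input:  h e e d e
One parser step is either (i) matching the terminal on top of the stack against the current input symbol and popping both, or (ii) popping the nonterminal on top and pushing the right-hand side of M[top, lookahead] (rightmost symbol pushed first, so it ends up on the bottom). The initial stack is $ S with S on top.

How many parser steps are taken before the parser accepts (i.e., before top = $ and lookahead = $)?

step 1: stack=$ S  input=h e e d e $  — expand S → h e N
step 2: stack=$ N e h  input=h e e d e $  — match h
step 3: stack=$ N e  input=e e d e $  — match e
step 4: stack=$ N  input=e d e $  — expand N → e d R
step 5: stack=$ R d e  input=e d e $  — match e
step 6: stack=$ R d  input=d e $  — match d
step 7: stack=$ R  input=e $  — expand R → e
step 8: stack=$ e  input=e $  — match e
Accept reached after 8 steps.

8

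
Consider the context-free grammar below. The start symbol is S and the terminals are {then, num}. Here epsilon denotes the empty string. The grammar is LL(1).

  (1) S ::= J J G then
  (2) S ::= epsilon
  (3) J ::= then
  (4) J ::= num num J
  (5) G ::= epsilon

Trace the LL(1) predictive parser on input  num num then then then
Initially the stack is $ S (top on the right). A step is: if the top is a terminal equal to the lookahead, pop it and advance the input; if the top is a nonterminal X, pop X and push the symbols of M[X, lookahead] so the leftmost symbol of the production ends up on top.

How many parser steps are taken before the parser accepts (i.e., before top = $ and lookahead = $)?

10

      Stack                 Input                     Action
   1  $ S                   num num then then then $  expand S ::= J J G then
   2  $ then G J J          num num then then then $  expand J ::= num num J
   3  $ then G J J num num  num num then then then $  match num
   4  $ then G J J num      num then then then $      match num
   5  $ then G J J          then then then $          expand J ::= then
   6  $ then G J then       then then then $          match then
   7  $ then G J            then then $               expand J ::= then
   8  $ then G then         then then $               match then
   9  $ then G              then $                    expand G ::= epsilon
  10  $ then                then $                    match then
Accept reached after 10 steps.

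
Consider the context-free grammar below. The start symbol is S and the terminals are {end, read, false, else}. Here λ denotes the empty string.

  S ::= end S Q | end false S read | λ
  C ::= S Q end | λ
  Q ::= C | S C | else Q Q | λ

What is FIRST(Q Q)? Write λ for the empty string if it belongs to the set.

{λ, else, end}

FIRST(S) = {λ, end}
FIRST(C) = {λ, else, end}  (via S Q end)
FIRST(Q) = {λ, else, end}  (via C, S C)
FIRST(Q Q): take FIRST of each symbol in turn, carrying on past any symbol whose FIRST contains λ; result {λ, else, end}.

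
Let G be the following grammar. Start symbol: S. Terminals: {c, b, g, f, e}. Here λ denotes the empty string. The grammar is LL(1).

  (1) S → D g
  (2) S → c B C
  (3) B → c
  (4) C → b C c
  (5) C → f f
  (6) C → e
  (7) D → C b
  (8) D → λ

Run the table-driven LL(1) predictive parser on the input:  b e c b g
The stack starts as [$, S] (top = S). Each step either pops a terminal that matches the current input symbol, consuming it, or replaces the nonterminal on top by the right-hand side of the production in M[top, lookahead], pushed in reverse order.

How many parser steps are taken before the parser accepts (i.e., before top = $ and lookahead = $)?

9

step 1: stack=$ S  input=b e c b g $  — expand S → D g
step 2: stack=$ g D  input=b e c b g $  — expand D → C b
step 3: stack=$ g b C  input=b e c b g $  — expand C → b C c
step 4: stack=$ g b c C b  input=b e c b g $  — match b
step 5: stack=$ g b c C  input=e c b g $  — expand C → e
step 6: stack=$ g b c e  input=e c b g $  — match e
step 7: stack=$ g b c  input=c b g $  — match c
step 8: stack=$ g b  input=b g $  — match b
step 9: stack=$ g  input=g $  — match g
Accept reached after 9 steps.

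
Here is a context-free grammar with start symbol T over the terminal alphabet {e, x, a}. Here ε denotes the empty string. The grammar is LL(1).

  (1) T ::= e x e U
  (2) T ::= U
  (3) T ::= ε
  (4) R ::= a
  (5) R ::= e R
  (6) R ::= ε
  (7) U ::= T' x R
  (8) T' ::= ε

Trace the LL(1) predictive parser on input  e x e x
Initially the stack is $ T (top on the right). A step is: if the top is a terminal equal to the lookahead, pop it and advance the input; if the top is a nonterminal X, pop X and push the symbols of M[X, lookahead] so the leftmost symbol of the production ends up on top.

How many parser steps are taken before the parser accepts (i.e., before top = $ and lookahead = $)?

     Stack      Input      Action
  1  $ T        e x e x $  expand T ::= e x e U
  2  $ U e x e  e x e x $  match e
  3  $ U e x    x e x $    match x
  4  $ U e      e x $      match e
  5  $ U        x $        expand U ::= T' x R
  6  $ R x T'   x $        expand T' ::= ε
  7  $ R x      x $        match x
  8  $ R        $          expand R ::= ε
Accept reached after 8 steps.

8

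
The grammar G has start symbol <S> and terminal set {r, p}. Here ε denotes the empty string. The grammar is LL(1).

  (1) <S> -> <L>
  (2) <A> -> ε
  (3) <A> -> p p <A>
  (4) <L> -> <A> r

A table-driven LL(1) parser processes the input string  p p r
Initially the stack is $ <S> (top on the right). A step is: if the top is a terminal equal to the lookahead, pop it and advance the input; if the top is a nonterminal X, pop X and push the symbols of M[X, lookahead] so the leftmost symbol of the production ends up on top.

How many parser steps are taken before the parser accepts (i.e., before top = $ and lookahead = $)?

     Stack        Input    Action
  1  $ <S>        p p r $  expand <S> -> <L>
  2  $ <L>        p p r $  expand <L> -> <A> r
  3  $ r <A>      p p r $  expand <A> -> p p <A>
  4  $ r <A> p p  p p r $  match p
  5  $ r <A> p    p r $    match p
  6  $ r <A>      r $      expand <A> -> ε
  7  $ r          r $      match r
Accept reached after 7 steps.

7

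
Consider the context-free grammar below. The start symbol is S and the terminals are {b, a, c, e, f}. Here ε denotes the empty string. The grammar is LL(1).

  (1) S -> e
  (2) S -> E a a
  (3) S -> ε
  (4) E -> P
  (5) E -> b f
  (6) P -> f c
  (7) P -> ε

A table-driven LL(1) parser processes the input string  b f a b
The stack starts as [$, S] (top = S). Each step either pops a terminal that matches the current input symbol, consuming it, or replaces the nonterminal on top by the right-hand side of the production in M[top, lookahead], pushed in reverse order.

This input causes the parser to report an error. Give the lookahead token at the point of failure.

b

step 1: stack=$ S  input=b f a b $  — expand S -> E a a
step 2: stack=$ a a E  input=b f a b $  — expand E -> b f
step 3: stack=$ a a f b  input=b f a b $  — match b
step 4: stack=$ a a f  input=f a b $  — match f
step 5: stack=$ a a  input=a b $  — match a
step 6: stack=$ a  input=b $  — error: top is terminal a but lookahead is b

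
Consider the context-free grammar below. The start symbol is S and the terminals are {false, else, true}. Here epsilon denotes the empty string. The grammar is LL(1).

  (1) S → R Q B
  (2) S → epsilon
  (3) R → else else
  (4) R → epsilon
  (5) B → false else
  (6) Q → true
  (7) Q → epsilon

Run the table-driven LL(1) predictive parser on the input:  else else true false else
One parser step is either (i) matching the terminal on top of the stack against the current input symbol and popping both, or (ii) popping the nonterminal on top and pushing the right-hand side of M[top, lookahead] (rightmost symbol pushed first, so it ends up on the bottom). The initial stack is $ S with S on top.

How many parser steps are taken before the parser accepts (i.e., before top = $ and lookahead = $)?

     Stack            Input                        Action
  1  $ S              else else true false else $  expand S → R Q B
  2  $ B Q R          else else true false else $  expand R → else else
  3  $ B Q else else  else else true false else $  match else
  4  $ B Q else       else true false else $       match else
  5  $ B Q            true false else $            expand Q → true
  6  $ B true         true false else $            match true
  7  $ B              false else $                 expand B → false else
  8  $ else false     false else $                 match false
  9  $ else           else $                       match else
Accept reached after 9 steps.

9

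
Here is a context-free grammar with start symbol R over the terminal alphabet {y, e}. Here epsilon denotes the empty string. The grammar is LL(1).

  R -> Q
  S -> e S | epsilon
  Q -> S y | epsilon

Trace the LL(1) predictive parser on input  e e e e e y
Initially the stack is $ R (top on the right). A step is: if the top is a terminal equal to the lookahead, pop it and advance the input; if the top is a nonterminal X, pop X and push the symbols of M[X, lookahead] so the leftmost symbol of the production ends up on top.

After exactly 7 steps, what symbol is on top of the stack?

e

step 1: stack=$ R  input=e e e e e y $  — expand R -> Q
step 2: stack=$ Q  input=e e e e e y $  — expand Q -> S y
step 3: stack=$ y S  input=e e e e e y $  — expand S -> e S
step 4: stack=$ y S e  input=e e e e e y $  — match e
step 5: stack=$ y S  input=e e e e y $  — expand S -> e S
step 6: stack=$ y S e  input=e e e e y $  — match e
step 7: stack=$ y S  input=e e e y $  — expand S -> e S
Stack after step 7: $ y S e (top = e).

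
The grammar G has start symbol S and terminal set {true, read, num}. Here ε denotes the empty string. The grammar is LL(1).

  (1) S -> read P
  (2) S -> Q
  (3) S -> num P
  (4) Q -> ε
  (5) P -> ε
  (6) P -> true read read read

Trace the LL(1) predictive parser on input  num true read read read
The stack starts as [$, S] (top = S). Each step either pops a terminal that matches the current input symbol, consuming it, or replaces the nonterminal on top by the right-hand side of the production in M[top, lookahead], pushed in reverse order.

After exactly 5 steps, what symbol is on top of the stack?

     Stack                  Input                      Action
  1  $ S                    num true read read read $  expand S -> num P
  2  $ P num                num true read read read $  match num
  3  $ P                    true read read read $      expand P -> true read read read
  4  $ read read read true  true read read read $      match true
  5  $ read read read       read read read $           match read
Stack after step 5: $ read read (top = read).

read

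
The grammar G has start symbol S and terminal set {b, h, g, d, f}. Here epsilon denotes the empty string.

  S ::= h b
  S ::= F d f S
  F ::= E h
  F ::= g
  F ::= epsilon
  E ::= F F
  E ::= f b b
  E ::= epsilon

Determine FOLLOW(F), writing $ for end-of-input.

FIRST(S): from S::=h b we get {h}; from S::=F d f S we get {d, f, g, h}. So FIRST(S) = {d, f, g, h}.
FIRST(F): from F::=E h we get {f, g, h}; from F::=g we get {g}; from F::=epsilon we get {epsilon}. So FIRST(F) = {epsilon, f, g, h}.
FIRST(E): from E::=F F we get {epsilon, f, g, h}; from E::=f b b we get {f}; from E::=epsilon we get {epsilon}. So FIRST(E) = {epsilon, f, g, h}.
FOLLOW(S) includes $ since S is the start symbol.
FOLLOW(S): in S::=F d f S, the suffix after S is empty (adds nothing new). Thus FOLLOW(S) = {$}.
FOLLOW(E): in F::=E h, E is followed by h with FIRST {h}. Thus FOLLOW(E) = {h}.
FOLLOW(F): in S::=F d f S, F is followed by d f S with FIRST {d}; in E::=F F (occurrence 1), F is followed by F with FIRST {epsilon, f, g, h}; in E::=F F (occurrence 1), the suffix after F is nullable, so FOLLOW(F) ⊇ FOLLOW(E) = {h}; in E::=F F (occurrence 2), the suffix after F is empty, so FOLLOW(F) ⊇ FOLLOW(E) = {h}. Thus FOLLOW(F) = {d, f, g, h}.

{d, f, g, h}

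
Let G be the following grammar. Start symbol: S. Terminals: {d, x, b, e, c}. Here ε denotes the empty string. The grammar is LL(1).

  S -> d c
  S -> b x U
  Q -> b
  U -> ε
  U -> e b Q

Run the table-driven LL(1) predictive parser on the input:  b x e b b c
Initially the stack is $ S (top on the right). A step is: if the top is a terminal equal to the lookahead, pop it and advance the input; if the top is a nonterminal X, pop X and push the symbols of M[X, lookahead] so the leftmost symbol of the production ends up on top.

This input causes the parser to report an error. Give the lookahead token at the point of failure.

step 1: stack=$ S  input=b x e b b c $  — expand S -> b x U
step 2: stack=$ U x b  input=b x e b b c $  — match b
step 3: stack=$ U x  input=x e b b c $  — match x
step 4: stack=$ U  input=e b b c $  — expand U -> e b Q
step 5: stack=$ Q b e  input=e b b c $  — match e
step 6: stack=$ Q b  input=b b c $  — match b
step 7: stack=$ Q  input=b c $  — expand Q -> b
step 8: stack=$ b  input=b c $  — match b
step 9: stack=$  input=c $  — error: stack empty but input remains

c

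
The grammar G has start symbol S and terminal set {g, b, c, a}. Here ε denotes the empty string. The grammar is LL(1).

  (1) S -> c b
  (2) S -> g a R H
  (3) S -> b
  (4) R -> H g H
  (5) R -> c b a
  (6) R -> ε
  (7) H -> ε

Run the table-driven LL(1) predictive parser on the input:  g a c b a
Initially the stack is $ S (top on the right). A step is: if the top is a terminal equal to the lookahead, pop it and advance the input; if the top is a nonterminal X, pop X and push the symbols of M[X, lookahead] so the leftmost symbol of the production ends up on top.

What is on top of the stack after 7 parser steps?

H

     Stack      Input        Action
  1  $ S        g a c b a $  expand S -> g a R H
  2  $ H R a g  g a c b a $  match g
  3  $ H R a    a c b a $    match a
  4  $ H R      c b a $      expand R -> c b a
  5  $ H a b c  c b a $      match c
  6  $ H a b    b a $        match b
  7  $ H a      a $          match a
Stack after step 7: $ H (top = H).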